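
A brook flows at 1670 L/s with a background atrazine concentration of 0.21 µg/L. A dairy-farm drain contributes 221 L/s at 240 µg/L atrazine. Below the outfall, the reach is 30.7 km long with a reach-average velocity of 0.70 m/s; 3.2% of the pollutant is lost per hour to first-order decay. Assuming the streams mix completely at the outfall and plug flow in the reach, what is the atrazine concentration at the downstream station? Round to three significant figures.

19.0 µg/L

Conservation of mass: C = (1670·0.2100 + 221.0·240.0) / 1891 = 53390/1891 = 28.23 µg/L.
Travel time t = 30.7·1000 / 0.70 = 43860 s = 12.18 h.
3.2%/h lost → k = −ln(1 − 0.032) = 0.03252 h⁻¹.
After decay, C = 28.23 × e^(−kt) = 28.23 × 0.6729 = 19.00 µg/L.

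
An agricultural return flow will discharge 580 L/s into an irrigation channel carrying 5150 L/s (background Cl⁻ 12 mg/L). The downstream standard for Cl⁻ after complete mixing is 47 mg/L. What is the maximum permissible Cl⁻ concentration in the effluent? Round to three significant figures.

At the limit, (Qr·Cr + Qe·Cₑ)/(Qr + Qe) = 47:
Cₑ = (5730·47 − 5150·12.00) / 580.0 = 357.8 mg/L.

358 mg/L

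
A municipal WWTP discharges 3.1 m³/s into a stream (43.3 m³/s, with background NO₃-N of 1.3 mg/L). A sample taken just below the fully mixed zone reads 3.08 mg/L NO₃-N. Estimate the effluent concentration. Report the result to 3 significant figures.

27.9 mg/L

Mass balance: 43.30·1.300 + 3.100·Cₑ = 46.40·3.080
→ Cₑ = (46.40·3.080 − 43.30·1.300) / 3.100 = 27.94 mg/L.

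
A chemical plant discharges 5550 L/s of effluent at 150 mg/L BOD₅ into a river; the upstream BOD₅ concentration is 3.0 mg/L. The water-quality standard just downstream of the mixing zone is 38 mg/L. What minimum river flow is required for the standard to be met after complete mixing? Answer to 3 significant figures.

17800 L/s

Set C_mix = 38: (Q·3.000 + 5550·150.0) / (Q + 5550) = 38
→ Q = 5550·(150.0 − 38)/(38 − 3.000) = 17760 L/s.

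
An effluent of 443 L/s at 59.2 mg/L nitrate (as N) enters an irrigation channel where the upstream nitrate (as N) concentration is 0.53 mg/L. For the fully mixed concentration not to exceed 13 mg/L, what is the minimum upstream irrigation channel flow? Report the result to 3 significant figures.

Set C_mix = 13: (Q·0.5300 + 443.0·59.20) / (Q + 443.0) = 13
→ Q = 443.0·(59.20 − 13)/(13 − 0.5300) = 1641 L/s.

1640 L/s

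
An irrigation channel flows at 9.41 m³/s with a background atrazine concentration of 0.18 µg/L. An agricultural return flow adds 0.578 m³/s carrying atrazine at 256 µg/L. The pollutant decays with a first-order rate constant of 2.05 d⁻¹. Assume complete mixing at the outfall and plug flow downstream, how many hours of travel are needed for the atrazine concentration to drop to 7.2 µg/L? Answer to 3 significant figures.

8.58 h

Flow-weighted average: C = (9.410·0.1800 + 0.5780·256.0) / 9.988 = 149.7/9.988 = 14.98 µg/L.
14.98·exp(−k·t) = 7.2 → t = ln(14.98/7.2)/k = 30890 s = 8.580 h.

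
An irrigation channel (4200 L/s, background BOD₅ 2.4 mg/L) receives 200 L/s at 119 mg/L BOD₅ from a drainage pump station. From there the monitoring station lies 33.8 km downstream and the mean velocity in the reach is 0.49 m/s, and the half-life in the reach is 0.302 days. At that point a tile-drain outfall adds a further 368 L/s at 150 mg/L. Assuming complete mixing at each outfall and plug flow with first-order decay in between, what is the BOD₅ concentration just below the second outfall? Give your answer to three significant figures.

12.7 mg/L

Flow-weighted average: C = (4200·2.400 + 200.0·119.0) / 4400 = 33880/4400 = 7.700 mg/L; combined flow 4400 L/s.
Travel time t = 33.8·1000 / 0.49 = 68980 s = 19.16 h.
Half-life 0.302 d → k = ln 2 / 0.302 = 2.295 d⁻¹.
After decay, C = 7.700 × e^(−kt) = 7.700 × 0.1600 = 1.232 mg/L.
At the second outfall, C = (4400·1.232 + 368.0·150.0) / (4400 + 368.0) = 12.71 mg/L.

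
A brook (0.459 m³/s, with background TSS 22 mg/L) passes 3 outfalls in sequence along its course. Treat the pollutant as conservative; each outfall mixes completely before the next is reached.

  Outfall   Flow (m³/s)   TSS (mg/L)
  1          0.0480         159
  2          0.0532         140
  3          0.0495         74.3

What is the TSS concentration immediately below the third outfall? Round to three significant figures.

47.3 mg/L

Outfall 1: combined Q = 0.5070 m³/s; C = (0.4590·22.00 + 0.04800·159.0)/0.5070 = 34.97 mg/L.
Outfall 2: combined Q = 0.5602 m³/s; C = (0.5070·34.97 + 0.05320·140.0)/0.5602 = 44.94 mg/L.
Outfall 3: combined Q = 0.6097 m³/s; C = (0.5602·44.94 + 0.04950·74.30)/0.6097 = 47.33 mg/L.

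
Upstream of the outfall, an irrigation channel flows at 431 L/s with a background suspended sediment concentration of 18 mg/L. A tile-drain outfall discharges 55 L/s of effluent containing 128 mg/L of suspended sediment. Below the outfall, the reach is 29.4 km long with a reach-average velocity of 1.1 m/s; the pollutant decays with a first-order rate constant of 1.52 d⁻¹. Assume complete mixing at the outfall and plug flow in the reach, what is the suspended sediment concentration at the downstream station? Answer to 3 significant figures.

19.0 mg/L

Mixed concentration C = ΣQC/ΣQ = (431.0·18.00 + 55.00·128.0) / 486.0 = 14800/486.0 = 30.45 mg/L.
Travel time t = 29.4·1000 / 1.1 = 26730 s = 7.424 h.
Applying C = C₀e^(−kt): 30.45 × 0.6249 = 19.03 mg/L.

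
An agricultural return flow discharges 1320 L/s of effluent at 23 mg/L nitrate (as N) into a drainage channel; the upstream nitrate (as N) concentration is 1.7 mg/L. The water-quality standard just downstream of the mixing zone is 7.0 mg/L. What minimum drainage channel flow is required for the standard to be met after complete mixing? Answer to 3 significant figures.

Set C_mix = 7.0: (Q·1.700 + 1320·23.00) / (Q + 1320) = 7.0
→ Q = 1320·(23.00 − 7.0)/(7.0 − 1.700) = 3985 L/s.

3980 L/s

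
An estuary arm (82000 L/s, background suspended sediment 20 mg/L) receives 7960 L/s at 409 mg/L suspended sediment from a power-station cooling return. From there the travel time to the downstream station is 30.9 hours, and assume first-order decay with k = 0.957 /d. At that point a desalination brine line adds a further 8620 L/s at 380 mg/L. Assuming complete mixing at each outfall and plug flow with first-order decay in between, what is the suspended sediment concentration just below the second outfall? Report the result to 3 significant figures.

47.7 mg/L

Flow-weighted average: C = (82000·20.00 + 7960·409.0) / 89960 = 4896000/89960 = 54.42 mg/L; combined flow 89960 L/s.
Applying C = C₀e^(−kt): 54.42 × 0.2917 = 15.87 mg/L.
At the second outfall, C = (89960·15.87 + 8620·380.0) / (89960 + 8620) = 47.71 mg/L.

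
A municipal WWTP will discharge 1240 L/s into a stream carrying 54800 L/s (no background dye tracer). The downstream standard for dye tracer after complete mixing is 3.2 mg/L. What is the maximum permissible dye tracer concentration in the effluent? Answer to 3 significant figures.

145 mg/L

At the limit, (Qr·Cr + Qe·Cₑ)/(Qr + Qe) = 3.2:
Cₑ = (56040·3.2 − 54800·0) / 1240 = 144.6 mg/L.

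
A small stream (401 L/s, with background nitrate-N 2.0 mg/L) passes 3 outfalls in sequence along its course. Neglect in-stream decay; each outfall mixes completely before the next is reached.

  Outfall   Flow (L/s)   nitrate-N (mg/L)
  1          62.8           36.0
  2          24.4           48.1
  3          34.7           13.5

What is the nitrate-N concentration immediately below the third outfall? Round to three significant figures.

9.00 mg/L

Outfall 1: combined Q = 463.8 L/s; C = (401.0·2.000 + 62.80·36.00)/463.8 = 6.604 mg/L.
Outfall 2: combined Q = 488.2 L/s; C = (463.8·6.604 + 24.40·48.10)/488.2 = 8.678 mg/L.
Outfall 3: combined Q = 522.9 L/s; C = (488.2·8.678 + 34.70·13.50)/522.9 = 8.998 mg/L.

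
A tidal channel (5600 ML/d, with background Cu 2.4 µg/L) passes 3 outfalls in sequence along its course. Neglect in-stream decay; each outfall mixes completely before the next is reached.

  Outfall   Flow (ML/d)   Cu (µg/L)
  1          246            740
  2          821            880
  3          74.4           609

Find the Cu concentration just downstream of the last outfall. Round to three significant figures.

Outfall 1: combined Q = 5846 ML/d; C = (5600·2.400 + 246.0·740.0)/5846 = 33.44 µg/L.
Outfall 2: combined Q = 6667 ML/d; C = (5846·33.44 + 821.0·880.0)/6667 = 137.7 µg/L.
Outfall 3: combined Q = 6741 ML/d; C = (6667·137.7 + 74.40·609.0)/6741 = 142.9 µg/L.

143 µg/L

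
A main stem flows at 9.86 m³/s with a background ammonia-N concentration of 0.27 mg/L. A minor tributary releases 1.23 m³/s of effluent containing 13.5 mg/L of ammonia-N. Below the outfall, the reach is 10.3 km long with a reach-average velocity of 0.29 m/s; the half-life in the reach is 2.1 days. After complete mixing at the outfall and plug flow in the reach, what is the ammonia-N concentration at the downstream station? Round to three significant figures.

1.52 mg/L

Mass balance: C = (9.860·0.2700 + 1.230·13.50) / 11.09 = 19.27/11.09 = 1.737 mg/L.
Travel time t = 10.3·1000 / 0.29 = 35520 s = 9.866 h.
Half-life 2.1 d → k = ln 2 / 2.1 = 0.3301 d⁻¹.
Applying C = C₀e^(−kt): 1.737 × 0.8731 = 1.517 mg/L.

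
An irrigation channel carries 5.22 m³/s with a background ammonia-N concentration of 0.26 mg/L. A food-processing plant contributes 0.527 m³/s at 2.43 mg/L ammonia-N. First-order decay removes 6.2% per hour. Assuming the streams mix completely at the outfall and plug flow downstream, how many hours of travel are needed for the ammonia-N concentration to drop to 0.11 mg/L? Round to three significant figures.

22.3 h

Conservation of mass: C = (5.220·0.2600 + 0.5270·2.430) / 5.747 = 2.638/5.747 = 0.4590 mg/L.
6.2%/h lost → k = −ln(1 − 0.062) = 0.06401 h⁻¹.
0.4590·exp(−k·t) = 0.11 → t = ln(0.4590/0.11)/k = 80350 s = 22.32 h.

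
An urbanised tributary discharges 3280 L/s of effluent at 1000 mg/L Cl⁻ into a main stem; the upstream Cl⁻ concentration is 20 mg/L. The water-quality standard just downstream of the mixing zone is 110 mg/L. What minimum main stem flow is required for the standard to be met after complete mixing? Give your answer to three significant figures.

32400 L/s

Set C_mix = 110: (Q·20.00 + 3280·1000) / (Q + 3280) = 110
→ Q = 3280·(1000 − 110)/(110 − 20.00) = 32440 L/s.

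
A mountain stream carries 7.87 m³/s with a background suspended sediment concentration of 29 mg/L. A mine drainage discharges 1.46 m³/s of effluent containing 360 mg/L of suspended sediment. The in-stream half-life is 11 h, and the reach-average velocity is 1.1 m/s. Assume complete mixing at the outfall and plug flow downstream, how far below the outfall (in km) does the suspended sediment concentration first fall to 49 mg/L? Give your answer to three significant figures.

31.4 km

After mixing, C = (7.870·29.00 + 1.460·360.0) / 9.330 = 753.8/9.330 = 80.80 mg/L.
Half-life 11 h → k = ln 2 / 11 = 0.06301 h⁻¹ = 1.512 d⁻¹.
Set 80.80·exp(−k·t) = 49 → t = ln(80.80/49)/k = 28570 s = 7.937 h.
Distance = v·t = 1.1·28570 = 31430 m = 31.43 km.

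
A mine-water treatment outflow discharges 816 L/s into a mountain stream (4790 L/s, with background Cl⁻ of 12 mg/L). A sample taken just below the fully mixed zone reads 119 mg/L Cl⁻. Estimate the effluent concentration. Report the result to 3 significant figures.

Mass balance: 4790·12.00 + 816.0·Cₑ = 5606·119.0
→ Cₑ = (5606·119.0 − 4790·12.00) / 816.0 = 747.1 mg/L.

747 mg/L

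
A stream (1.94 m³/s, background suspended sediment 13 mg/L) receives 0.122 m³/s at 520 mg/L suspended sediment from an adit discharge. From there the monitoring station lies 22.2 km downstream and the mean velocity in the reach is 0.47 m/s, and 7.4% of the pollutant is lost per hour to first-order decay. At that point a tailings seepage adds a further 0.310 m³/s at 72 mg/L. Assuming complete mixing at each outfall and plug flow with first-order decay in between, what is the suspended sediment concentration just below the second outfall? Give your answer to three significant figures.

23.0 mg/L

Mass balance: C = (1.940·13.00 + 0.1220·520.0) / 2.062 = 88.66/2.062 = 43.00 mg/L; combined flow 2.062 m³/s.
Travel time t = 22.2·1000 / 0.47 = 47230 s = 13.12 h.
7.4%/h lost → k = −ln(1 − 0.074) = 0.07688 h⁻¹.
First-order decay: C = 43.00·exp(−k·t) = 43.00·0.3647 = 15.68 mg/L.
At the second outfall, C = (2.062·15.68 + 0.3100·72.00) / (2.062 + 0.3100) = 23.04 mg/L.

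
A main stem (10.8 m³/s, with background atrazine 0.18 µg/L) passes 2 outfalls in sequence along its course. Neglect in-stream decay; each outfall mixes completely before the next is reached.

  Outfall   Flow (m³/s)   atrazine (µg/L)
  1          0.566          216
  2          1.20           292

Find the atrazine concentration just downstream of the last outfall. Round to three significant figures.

After outfall 1: Q = 10.80 + 0.5660 = 11.37 m³/s; C = (10.80·0.1800 + 0.5660·216.0)/11.37 = 10.93 µg/L.
After outfall 2: Q = 11.37 + 1.200 = 12.57 m³/s; C = (11.37·10.93 + 1.200·292.0)/12.57 = 37.77 µg/L.

37.8 µg/L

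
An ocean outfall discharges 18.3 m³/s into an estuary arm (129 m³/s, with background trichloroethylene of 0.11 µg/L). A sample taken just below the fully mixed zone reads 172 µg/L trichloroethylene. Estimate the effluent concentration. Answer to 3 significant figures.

1380 µg/L

Mass balance: 129.0·0.1100 + 18.30·Cₑ = 147.3·172.0
→ Cₑ = (147.3·172.0 − 129.0·0.1100) / 18.30 = 1384 µg/L.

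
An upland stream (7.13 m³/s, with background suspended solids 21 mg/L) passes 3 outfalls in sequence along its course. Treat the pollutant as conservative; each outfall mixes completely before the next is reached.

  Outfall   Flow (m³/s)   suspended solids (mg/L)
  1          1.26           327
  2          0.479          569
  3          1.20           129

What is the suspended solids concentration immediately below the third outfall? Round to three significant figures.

After outfall 1: Q = 7.130 + 1.260 = 8.390 m³/s; C = (7.130·21.00 + 1.260·327.0)/8.390 = 66.95 mg/L.
After outfall 2: Q = 8.390 + 0.4790 = 8.869 m³/s; C = (8.390·66.95 + 0.4790·569.0)/8.869 = 94.07 mg/L.
After outfall 3: Q = 8.869 + 1.200 = 10.07 m³/s; C = (8.869·94.07 + 1.200·129.0)/10.07 = 98.23 mg/L.

98.2 mg/L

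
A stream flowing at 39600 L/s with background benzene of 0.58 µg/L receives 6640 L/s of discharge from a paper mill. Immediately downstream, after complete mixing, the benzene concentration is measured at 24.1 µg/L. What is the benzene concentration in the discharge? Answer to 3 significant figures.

164 µg/L

Mass balance: 39600·0.5800 + 6640·Cₑ = 46240·24.10
→ Cₑ = (46240·24.10 − 39600·0.5800) / 6640 = 164.4 µg/L.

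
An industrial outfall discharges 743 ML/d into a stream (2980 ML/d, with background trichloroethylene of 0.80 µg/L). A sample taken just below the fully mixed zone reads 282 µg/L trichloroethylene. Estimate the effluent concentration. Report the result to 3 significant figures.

1410 µg/L

Mass balance: 2980·0.8000 + 743.0·Cₑ = 3723·282.0
→ Cₑ = (3723·282.0 − 2980·0.8000) / 743.0 = 1410 µg/L.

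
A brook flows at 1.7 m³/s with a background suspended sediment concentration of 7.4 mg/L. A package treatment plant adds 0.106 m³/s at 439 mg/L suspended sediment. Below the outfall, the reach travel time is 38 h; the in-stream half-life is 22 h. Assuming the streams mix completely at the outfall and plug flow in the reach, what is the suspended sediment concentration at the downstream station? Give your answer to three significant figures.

9.89 mg/L

After mixing, C = (1.700·7.400 + 0.1060·439.0) / 1.806 = 59.11/1.806 = 32.73 mg/L.
Half-life 22 h → k = ln 2 / 22 = 0.03151 h⁻¹ = 0.7562 d⁻¹.
Applying C = C₀e^(−kt): 32.73 × 0.3020 = 9.886 mg/L.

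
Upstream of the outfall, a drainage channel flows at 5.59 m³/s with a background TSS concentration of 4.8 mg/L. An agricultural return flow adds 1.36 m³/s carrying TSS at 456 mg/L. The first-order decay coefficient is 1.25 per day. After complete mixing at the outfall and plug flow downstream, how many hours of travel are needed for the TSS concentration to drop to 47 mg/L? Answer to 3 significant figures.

Flow-weighted average: C = (5.590·4.800 + 1.360·456.0) / 6.950 = 647.0/6.950 = 93.09 mg/L.
93.09·exp(−k·t) = 47 → t = ln(93.09/47)/k = 47240 s = 13.12 h.

13.1 h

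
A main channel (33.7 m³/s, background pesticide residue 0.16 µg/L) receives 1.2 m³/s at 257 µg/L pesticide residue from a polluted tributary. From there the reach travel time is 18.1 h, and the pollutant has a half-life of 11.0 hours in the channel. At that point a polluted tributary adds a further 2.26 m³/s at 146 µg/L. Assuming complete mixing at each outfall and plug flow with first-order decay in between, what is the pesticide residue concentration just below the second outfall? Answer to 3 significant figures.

Mixed concentration C = ΣQC/ΣQ = (33.70·0.1600 + 1.200·257.0) / 34.90 = 313.8/34.90 = 8.991 µg/L; combined flow 34.90 m³/s.
Half-life 11.0 h → k = ln 2 / 11.0 = 0.06301 h⁻¹ = 1.512 d⁻¹.
Decay over the reach: 8.991·exp(−kt) = 8.991·0.3196 = 2.874 µg/L.
Second outfall: C = (34.90·2.874 + 2.260·146.0)/37.16 = 11.58 µg/L.

11.6 µg/L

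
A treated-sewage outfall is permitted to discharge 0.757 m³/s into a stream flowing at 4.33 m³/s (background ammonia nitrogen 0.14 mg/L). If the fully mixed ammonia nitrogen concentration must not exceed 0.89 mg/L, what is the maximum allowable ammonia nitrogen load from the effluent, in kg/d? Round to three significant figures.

339 kg/d

Mass balance at the limit: 4.330·0.1400 + 0.7570·Cₑ = 5.087·0.89 → Cₑ = 5.180 mg/L.
Load = 0.7570 m³/s × 5.180 g/m³ × 86 400 s/d = 338.8 kg/d.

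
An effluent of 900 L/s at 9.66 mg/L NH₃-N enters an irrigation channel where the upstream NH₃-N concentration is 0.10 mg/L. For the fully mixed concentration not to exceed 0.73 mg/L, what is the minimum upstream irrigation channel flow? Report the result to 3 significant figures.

12800 L/s

Set C_mix = 0.73: (Q·0.1000 + 900.0·9.660) / (Q + 900.0) = 0.73
→ Q = 900.0·(9.660 − 0.73)/(0.73 − 0.1000) = 12760 L/s.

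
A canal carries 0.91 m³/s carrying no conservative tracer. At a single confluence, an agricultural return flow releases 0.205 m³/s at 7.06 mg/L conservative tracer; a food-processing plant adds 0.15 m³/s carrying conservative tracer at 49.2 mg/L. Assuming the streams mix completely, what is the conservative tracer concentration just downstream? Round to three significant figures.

Mixed concentration C = ΣQC/ΣQ = (0.9100·0 + 0.2050·7.060 + 0.1500·49.20) / 1.265 = 8.827/1.265 = 6.978 mg/L.

6.98 mg/L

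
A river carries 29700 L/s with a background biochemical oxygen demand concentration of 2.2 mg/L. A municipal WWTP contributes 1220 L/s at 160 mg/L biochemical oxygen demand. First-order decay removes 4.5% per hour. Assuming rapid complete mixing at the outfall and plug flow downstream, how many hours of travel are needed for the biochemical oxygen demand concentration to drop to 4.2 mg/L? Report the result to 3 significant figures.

15.1 h

Flow-weighted average: C = (29700·2.200 + 1220·160.0) / 30920 = 260500/30920 = 8.426 mg/L.
4.5%/h lost → k = −ln(1 − 0.045) = 0.04604 h⁻¹.
8.426·exp(−k·t) = 4.2 → t = ln(8.426/4.2)/k = 54440 s = 15.12 h.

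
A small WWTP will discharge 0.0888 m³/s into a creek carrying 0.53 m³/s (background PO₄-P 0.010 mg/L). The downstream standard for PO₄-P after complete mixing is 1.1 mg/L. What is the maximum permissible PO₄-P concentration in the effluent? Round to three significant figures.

7.61 mg/L

At the limit, (Qr·Cr + Qe·Cₑ)/(Qr + Qe) = 1.1:
Cₑ = (0.6188·1.1 − 0.5300·0.01000) / 0.08880 = 7.606 mg/L.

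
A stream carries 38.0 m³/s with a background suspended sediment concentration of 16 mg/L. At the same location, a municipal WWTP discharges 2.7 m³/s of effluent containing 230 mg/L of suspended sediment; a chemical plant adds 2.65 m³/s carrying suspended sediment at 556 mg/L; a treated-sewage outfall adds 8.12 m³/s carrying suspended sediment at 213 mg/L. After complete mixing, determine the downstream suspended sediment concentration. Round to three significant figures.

86.1 mg/L

Conservation of mass: C = (38.00·16.00 + 2.700·230.0 + 2.650·556.0 + 8.120·213.0) / 51.47 = 4432/51.47 = 86.11 mg/L.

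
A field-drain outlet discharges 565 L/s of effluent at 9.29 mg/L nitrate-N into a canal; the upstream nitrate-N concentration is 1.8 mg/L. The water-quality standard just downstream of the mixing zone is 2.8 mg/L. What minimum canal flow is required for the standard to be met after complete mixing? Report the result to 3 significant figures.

Set C_mix = 2.8: (Q·1.800 + 565.0·9.290) / (Q + 565.0) = 2.8
→ Q = 565.0·(9.290 − 2.8)/(2.8 − 1.800) = 3667 L/s.

3670 L/s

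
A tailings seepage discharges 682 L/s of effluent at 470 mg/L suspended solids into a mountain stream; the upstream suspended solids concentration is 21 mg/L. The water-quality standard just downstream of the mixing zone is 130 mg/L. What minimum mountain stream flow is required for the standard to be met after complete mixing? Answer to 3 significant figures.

2130 L/s

Set C_mix = 130: (Q·21.00 + 682.0·470.0) / (Q + 682.0) = 130
→ Q = 682.0·(470.0 − 130)/(130 − 21.00) = 2127 L/s.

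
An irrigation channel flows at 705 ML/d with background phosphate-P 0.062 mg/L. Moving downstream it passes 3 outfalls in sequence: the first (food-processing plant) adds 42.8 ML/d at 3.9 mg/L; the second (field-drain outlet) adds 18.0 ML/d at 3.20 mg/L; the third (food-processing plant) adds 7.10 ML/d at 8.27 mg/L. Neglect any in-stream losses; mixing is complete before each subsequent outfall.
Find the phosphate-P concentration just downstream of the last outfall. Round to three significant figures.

0.423 mg/L

Outfall 1: combined Q = 747.8 ML/d; C = (705.0·0.06200 + 42.80·3.900)/747.8 = 0.2817 mg/L.
Outfall 2: combined Q = 765.8 ML/d; C = (747.8·0.2817 + 18.00·3.200)/765.8 = 0.3503 mg/L.
Outfall 3: combined Q = 772.9 ML/d; C = (765.8·0.3503 + 7.100·8.270)/772.9 = 0.4230 mg/L.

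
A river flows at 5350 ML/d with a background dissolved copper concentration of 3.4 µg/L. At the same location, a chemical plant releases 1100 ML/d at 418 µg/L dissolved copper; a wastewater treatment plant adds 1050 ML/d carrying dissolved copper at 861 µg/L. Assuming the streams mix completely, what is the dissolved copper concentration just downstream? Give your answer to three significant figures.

184 µg/L

After mixing, C = (5350·3.400 + 1100·418.0 + 1050·861.0) / 7500 = 1382000/7500 = 184.3 µg/L.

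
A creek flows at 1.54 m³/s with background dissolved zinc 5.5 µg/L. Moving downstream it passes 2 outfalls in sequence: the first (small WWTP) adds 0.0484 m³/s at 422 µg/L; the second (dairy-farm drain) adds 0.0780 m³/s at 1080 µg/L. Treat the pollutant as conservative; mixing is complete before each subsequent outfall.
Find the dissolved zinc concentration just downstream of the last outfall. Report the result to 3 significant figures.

67.9 µg/L

Outfall 1: combined Q = 1.588 m³/s; C = (1.540·5.500 + 0.04840·422.0)/1.588 = 18.19 µg/L.
Outfall 2: combined Q = 1.666 m³/s; C = (1.588·18.19 + 0.07800·1080)/1.666 = 67.89 µg/L.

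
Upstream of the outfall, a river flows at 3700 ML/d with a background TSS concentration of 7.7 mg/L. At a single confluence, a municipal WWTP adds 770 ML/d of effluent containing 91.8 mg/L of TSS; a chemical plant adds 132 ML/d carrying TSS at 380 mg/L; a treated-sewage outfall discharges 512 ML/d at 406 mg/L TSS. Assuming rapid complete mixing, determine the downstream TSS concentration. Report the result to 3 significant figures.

69.8 mg/L

Flow-weighted average: C = (3700·7.700 + 770.0·91.80 + 132.0·380.0 + 512.0·406.0) / 5114 = 357200/5114 = 69.85 mg/L.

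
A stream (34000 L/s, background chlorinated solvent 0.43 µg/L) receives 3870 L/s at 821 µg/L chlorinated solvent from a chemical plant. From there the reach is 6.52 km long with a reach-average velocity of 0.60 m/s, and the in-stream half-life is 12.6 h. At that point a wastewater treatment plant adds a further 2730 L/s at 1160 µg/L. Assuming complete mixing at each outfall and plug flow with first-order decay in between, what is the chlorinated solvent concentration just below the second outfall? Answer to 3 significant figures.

145 µg/L

Flow-weighted average: C = (34000·0.4300 + 3870·821.0) / 37870 = 3192000/37870 = 84.29 µg/L; combined flow 37870 L/s.
Travel time t = 6.52·1000 / 0.60 = 10870 s = 3.019 h.
Half-life 12.6 h → k = ln 2 / 12.6 = 0.05501 h⁻¹ = 1.320 d⁻¹.
Decay over the reach: 84.29·exp(−kt) = 84.29·0.8470 = 71.39 µg/L.
Second outfall: C = (37870·71.39 + 2730·1160)/40600 = 144.6 µg/L.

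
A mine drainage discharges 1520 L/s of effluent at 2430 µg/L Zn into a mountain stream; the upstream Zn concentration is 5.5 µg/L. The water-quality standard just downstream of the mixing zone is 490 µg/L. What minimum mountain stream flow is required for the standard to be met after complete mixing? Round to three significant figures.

Set C_mix = 490: (Q·5.500 + 1520·2430) / (Q + 1520) = 490
→ Q = 1520·(2430 − 490)/(490 − 5.500) = 6086 L/s.

6090 L/s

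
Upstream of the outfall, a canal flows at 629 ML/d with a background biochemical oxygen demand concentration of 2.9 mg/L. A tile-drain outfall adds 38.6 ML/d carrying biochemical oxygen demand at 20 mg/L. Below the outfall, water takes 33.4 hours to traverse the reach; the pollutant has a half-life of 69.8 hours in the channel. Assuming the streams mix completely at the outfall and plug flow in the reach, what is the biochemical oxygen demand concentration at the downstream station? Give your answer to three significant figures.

Mass balance: C = (629.0·2.900 + 38.60·20.00) / 667.6 = 2596/667.6 = 3.889 mg/L.
Half-life 69.8 h → k = ln 2 / 69.8 = 0.009930 h⁻¹ = 0.2383 d⁻¹.
Decay over the reach: 3.889·exp(−kt) = 3.889·0.7177 = 2.791 mg/L.

2.79 mg/L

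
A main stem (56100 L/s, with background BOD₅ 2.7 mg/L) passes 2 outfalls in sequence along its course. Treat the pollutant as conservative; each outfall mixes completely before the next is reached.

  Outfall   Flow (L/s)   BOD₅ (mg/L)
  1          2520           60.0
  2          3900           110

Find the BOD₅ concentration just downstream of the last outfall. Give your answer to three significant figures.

Below outfall 1: Q → 58620 L/s, C = (56100·2.700 + 2520·60.00)/58620 = 5.163 mg/L.
Below outfall 2: Q → 62520 L/s, C = (58620·5.163 + 3900·110.0)/62520 = 11.70 mg/L.

11.7 mg/L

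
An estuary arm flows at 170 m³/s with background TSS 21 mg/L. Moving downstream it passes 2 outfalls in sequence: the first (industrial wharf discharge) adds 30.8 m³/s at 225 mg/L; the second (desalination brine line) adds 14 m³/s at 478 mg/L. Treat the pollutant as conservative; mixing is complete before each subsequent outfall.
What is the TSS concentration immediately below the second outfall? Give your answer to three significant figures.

Outfall 1: combined Q = 200.8 m³/s; C = (170.0·21.00 + 30.80·225.0)/200.8 = 52.29 mg/L.
Outfall 2: combined Q = 214.8 m³/s; C = (200.8·52.29 + 14.00·478.0)/214.8 = 80.04 mg/L.

80.0 mg/L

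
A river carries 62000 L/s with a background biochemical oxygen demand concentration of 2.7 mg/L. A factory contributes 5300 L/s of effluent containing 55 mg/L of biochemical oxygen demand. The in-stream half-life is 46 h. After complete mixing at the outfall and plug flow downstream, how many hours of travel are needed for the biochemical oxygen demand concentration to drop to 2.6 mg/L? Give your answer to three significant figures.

After mixing, C = (62000·2.700 + 5300·55.00) / 67300 = 458900/67300 = 6.819 mg/L.
Half-life 46 h → k = ln 2 / 46 = 0.01507 h⁻¹ = 0.3616 d⁻¹.
6.819·exp(−k·t) = 2.6 → t = ln(6.819/2.6)/k = 230300 s = 63.99 h.

64.0 h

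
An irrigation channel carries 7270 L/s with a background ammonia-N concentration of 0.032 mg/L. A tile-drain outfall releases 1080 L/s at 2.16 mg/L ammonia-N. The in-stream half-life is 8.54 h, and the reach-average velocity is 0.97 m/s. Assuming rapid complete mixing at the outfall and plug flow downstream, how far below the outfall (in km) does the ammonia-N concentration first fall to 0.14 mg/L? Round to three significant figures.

Mass balance: C = (7270·0.03200 + 1080·2.160) / 8350 = 2565/8350 = 0.3072 mg/L.
Half-life 8.54 h → k = ln 2 / 8.54 = 0.08116 h⁻¹ = 1.948 d⁻¹.
Set 0.3072·exp(−k·t) = 0.14 → t = ln(0.3072/0.14)/k = 34860 s = 9.684 h.
Distance = v·t = 0.97·34860 = 33820 m = 33.82 km.

33.8 km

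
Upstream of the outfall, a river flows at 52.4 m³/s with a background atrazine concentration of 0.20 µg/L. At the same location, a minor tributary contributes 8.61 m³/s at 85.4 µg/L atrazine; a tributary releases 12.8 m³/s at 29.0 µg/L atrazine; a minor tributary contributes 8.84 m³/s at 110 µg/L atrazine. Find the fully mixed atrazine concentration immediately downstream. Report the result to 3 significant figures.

Conservation of mass: C = (52.40·0.2000 + 8.610·85.40 + 12.80·29.00 + 8.840·110.0) / 82.65 = 2089/82.65 = 25.28 µg/L.

25.3 µg/L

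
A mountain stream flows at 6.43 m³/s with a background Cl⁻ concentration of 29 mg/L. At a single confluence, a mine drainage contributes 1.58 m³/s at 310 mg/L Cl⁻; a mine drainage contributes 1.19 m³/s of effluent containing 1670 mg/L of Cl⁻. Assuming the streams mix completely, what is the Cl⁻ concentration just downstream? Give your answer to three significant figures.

Conservation of mass: C = (6.430·29.00 + 1.580·310.0 + 1.190·1670) / 9.200 = 2664/9.200 = 289.5 mg/L.

290 mg/L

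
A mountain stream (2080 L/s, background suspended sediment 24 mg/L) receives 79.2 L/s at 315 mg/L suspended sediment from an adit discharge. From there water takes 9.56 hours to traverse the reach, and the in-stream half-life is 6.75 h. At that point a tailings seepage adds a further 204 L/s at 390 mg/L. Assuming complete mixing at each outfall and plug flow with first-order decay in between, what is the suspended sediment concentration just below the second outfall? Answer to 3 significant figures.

45.5 mg/L

After mixing, C = (2080·24.00 + 79.20·315.0) / 2159 = 74870/2159 = 34.67 mg/L; combined flow 2159 L/s.
Half-life 6.75 h → k = ln 2 / 6.75 = 0.1027 h⁻¹ = 2.465 d⁻¹.
After decay, C = 34.67 × e^(−kt) = 34.67 × 0.3747 = 12.99 mg/L.
At the second outfall, C = (2159·12.99 + 204.0·390.0) / (2159 + 204.0) = 45.54 mg/L.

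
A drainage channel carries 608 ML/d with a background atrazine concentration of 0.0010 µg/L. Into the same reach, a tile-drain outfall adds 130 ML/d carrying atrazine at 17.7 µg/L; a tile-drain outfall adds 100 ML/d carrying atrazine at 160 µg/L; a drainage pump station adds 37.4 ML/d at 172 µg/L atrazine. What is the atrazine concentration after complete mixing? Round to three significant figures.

28.3 µg/L

Mass balance: C = (608.0·0.001000 + 130.0·17.70 + 100.0·160.0 + 37.40·172.0) / 875.4 = 24730/875.4 = 28.25 µg/L.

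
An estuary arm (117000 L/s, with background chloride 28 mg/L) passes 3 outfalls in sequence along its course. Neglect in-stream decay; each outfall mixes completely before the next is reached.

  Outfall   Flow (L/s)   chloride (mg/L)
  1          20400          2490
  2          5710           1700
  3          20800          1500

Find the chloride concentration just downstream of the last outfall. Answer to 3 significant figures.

Outfall 1: combined Q = 137400 L/s; C = (117000·28.00 + 20400·2490)/137400 = 393.5 mg/L.
Outfall 2: combined Q = 143100 L/s; C = (137400·393.5 + 5710·1700)/143100 = 445.7 mg/L.
Outfall 3: combined Q = 163900 L/s; C = (143100·445.7 + 20800·1500)/163900 = 579.5 mg/L.

579 mg/L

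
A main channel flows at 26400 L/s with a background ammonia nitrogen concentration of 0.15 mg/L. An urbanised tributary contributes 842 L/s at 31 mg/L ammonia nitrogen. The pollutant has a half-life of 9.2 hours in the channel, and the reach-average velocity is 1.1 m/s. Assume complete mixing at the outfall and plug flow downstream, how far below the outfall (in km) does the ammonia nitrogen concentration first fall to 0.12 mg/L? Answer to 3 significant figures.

117 km

Mixed concentration C = ΣQC/ΣQ = (26400·0.1500 + 842.0·31.00) / 27240 = 30060/27240 = 1.104 mg/L.
Half-life 9.2 h → k = ln 2 / 9.2 = 0.07534 h⁻¹ = 1.808 d⁻¹.
Set 1.104·exp(−k·t) = 0.12 → t = ln(1.104/0.12)/k = 106000 s = 29.45 h.
Distance = v·t = 1.1·106000 = 116600 m = 116.6 km.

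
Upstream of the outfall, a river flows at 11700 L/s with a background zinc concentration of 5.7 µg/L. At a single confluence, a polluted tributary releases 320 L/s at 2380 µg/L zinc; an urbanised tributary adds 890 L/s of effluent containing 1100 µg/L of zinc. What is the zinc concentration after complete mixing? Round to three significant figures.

After mixing, C = (11700·5.700 + 320.0·2380 + 890.0·1100) / 12910 = 1807000/12910 = 140.0 µg/L.

140 µg/L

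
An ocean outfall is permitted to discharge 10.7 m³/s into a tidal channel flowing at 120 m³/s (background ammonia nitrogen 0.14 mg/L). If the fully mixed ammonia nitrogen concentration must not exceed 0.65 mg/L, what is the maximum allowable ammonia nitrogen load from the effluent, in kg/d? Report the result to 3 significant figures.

5890 kg/d

Mass balance at the limit: 120.0·0.1400 + 10.70·Cₑ = 130.7·0.65 → Cₑ = 6.370 mg/L.
Load = 10.70 m³/s × 6.370 g/m³ × 86 400 s/d = 5889 kg/d.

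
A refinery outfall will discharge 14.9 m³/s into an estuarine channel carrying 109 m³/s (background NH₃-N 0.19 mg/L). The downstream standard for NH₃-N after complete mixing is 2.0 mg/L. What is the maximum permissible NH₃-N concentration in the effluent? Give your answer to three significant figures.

15.2 mg/L

At the limit, (Qr·Cr + Qe·Cₑ)/(Qr + Qe) = 2.0:
Cₑ = (123.9·2.0 − 109.0·0.1900) / 14.90 = 15.24 mg/L.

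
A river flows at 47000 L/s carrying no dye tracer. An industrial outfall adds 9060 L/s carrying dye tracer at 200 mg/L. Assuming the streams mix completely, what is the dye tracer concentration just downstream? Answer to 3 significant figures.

Mass balance: C = (47000·0 + 9060·200.0) / 56060 = 1812000/56060 = 32.32 mg/L.

32.3 mg/L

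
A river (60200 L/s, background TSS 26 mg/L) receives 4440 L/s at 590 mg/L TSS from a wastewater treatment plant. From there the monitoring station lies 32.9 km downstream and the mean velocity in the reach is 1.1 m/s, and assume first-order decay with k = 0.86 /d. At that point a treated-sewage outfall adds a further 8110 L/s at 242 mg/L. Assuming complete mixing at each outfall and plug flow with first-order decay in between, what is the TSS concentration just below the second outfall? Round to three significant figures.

After mixing, C = (60200·26.00 + 4440·590.0) / 64640 = 4185000/64640 = 64.74 mg/L; combined flow 64640 L/s.
Travel time t = 32.9·1000 / 1.1 = 29910 s = 8.308 h.
After decay, C = 64.74 × e^(−kt) = 64.74 × 0.7425 = 48.07 mg/L.
At the second outfall, C = (64640·48.07 + 8110·242.0) / (64640 + 8110) = 69.69 mg/L.

69.7 mg/L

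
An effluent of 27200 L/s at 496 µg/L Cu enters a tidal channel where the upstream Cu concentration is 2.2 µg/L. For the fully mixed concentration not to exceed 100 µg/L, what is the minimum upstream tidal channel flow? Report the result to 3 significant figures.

110000 L/s

Set C_mix = 100: (Q·2.200 + 27200·496.0) / (Q + 27200) = 100
→ Q = 27200·(496.0 − 100)/(100 − 2.200) = 110100 L/s.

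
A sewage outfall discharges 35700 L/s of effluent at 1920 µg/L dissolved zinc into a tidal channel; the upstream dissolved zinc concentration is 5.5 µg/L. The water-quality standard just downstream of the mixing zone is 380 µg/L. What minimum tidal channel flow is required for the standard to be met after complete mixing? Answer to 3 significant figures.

147000 L/s

Set C_mix = 380: (Q·5.500 + 35700·1920) / (Q + 35700) = 380
→ Q = 35700·(1920 − 380)/(380 − 5.500) = 146800 L/s.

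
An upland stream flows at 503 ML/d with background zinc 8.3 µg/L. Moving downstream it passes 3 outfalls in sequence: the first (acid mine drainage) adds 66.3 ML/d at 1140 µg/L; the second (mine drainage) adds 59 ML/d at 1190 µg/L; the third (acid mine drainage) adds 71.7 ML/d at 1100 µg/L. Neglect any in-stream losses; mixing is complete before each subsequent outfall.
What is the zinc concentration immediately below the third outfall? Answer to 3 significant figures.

Outfall 1: combined Q = 569.3 ML/d; C = (503.0·8.300 + 66.30·1140)/569.3 = 140.1 µg/L.
Outfall 2: combined Q = 628.3 ML/d; C = (569.3·140.1 + 59.00·1190)/628.3 = 238.7 µg/L.
Outfall 3: combined Q = 700.0 ML/d; C = (628.3·238.7 + 71.70·1100)/700.0 = 326.9 µg/L.

327 µg/L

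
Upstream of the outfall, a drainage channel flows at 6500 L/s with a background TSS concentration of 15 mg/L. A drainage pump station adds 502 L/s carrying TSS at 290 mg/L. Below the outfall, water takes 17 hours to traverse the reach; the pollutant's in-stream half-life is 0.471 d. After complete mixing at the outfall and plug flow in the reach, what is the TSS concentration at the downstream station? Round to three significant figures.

Conservation of mass: C = (6500·15.00 + 502.0·290.0) / 7002 = 243100/7002 = 34.72 mg/L.
Half-life 0.471 d → k = ln 2 / 0.471 = 1.472 d⁻¹.
First-order decay: C = 34.72·exp(−k·t) = 34.72·0.3526 = 12.24 mg/L.

12.2 mg/L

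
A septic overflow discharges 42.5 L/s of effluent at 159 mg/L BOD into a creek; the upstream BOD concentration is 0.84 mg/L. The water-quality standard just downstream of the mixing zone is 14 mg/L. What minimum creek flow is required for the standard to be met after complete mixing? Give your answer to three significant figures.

Set C_mix = 14: (Q·0.8400 + 42.50·159.0) / (Q + 42.50) = 14
→ Q = 42.50·(159.0 − 14)/(14 − 0.8400) = 468.3 L/s.

468 L/s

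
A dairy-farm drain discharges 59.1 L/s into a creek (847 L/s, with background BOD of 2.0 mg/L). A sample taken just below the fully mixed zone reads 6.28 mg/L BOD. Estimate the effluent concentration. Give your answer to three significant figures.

Mass balance: 847.0·2.000 + 59.10·Cₑ = 906.1·6.280
→ Cₑ = (906.1·6.280 − 847.0·2.000) / 59.10 = 67.62 mg/L.

67.6 mg/L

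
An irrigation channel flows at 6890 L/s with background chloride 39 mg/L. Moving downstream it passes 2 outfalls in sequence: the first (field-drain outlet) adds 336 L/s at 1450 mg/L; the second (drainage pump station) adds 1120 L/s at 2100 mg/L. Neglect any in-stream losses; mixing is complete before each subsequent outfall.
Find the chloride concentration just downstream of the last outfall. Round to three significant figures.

372 mg/L

Below outfall 1: Q → 7226 L/s, C = (6890·39.00 + 336.0·1450)/7226 = 104.6 mg/L.
Below outfall 2: Q → 8346 L/s, C = (7226·104.6 + 1120·2100)/8346 = 372.4 mg/L.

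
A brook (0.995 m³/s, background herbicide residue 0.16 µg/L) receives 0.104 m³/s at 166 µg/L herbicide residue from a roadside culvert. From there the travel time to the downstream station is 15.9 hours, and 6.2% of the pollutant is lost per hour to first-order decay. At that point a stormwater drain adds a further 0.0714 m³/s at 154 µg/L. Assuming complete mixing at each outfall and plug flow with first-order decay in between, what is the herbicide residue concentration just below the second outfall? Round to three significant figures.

Mixed concentration C = ΣQC/ΣQ = (0.9950·0.1600 + 0.1040·166.0) / 1.099 = 17.42/1.099 = 15.85 µg/L; combined flow 1.099 m³/s.
6.2%/h lost → k = −ln(1 − 0.062) = 0.06401 h⁻¹.
After decay, C = 15.85 × e^(−kt) = 15.85 × 0.3614 = 5.730 µg/L.
At the second outfall, C = (1.099·5.730 + 0.07140·154.0) / (1.099 + 0.07140) = 14.78 µg/L.

14.8 µg/L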